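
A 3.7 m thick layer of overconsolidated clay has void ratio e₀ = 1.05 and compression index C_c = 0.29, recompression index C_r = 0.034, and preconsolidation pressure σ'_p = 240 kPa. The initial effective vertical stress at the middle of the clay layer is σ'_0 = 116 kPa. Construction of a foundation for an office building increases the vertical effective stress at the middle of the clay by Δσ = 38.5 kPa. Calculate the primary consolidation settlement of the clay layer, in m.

S_c ≈ 0.00764 m

Final effective stress: σ'_f = 116 + 38.5 = 154.5 kPa.
σ'_f = 154.5 ≤ σ'_p = 240 kPa, so the clay remains overconsolidated and only the recompression index applies:
S_c = C_r·H/(1+e₀)·log₁₀(σ'_f/σ'_0) = 0.034×3.7/2.05×log₁₀(154.5/116)
    = 0.061367 × 0.12447 = 0.007638 m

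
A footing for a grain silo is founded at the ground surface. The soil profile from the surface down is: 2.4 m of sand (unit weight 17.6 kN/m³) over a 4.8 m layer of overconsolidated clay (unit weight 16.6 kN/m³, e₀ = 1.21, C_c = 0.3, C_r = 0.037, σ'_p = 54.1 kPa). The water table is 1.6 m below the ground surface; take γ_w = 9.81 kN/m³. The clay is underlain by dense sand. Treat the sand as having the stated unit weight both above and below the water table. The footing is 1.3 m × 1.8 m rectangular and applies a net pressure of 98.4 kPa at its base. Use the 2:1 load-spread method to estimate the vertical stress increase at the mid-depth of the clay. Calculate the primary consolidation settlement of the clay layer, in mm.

Mid-depth of clay below the ground surface: z = 2.4 + 4.8/2 = 4.8 m.
Total vertical stress at mid-clay: σ_v = 17.6×2.4 + 16.6×2.4 = 82.08 kPa.
Pore pressure: u = 9.81×(4.8 − 1.6) = 31.392 kPa.
Initial effective stress: σ'_0 = σ_v − u = 82.08 − 31.392 = 50.688 kPa.
Stress increase at mid-clay by the 2:1 spreading method:
Δσ = qBL/((B+z)(L+z)) = 98.4×1.3×1.8/((1.3+4.8)(1.8+4.8)) = 5.7192 kPa
Final effective stress: σ'_f = 50.688 + 5.7192 = 56.407 kPa.
σ'_f = 56.407 > σ'_p = 54.1 kPa, so the stress path crosses the preconsolidation pressure — recompression up to σ'_p, then virgin compression beyond:
S_c = H/(1+e₀)·[C_r·log₁₀(σ'_p/σ'_0) + C_c·log₁₀(σ'_f/σ'_p)]
    = 4.8/2.21 × [0.037×log₁₀(54.1/50.688) + 0.3×log₁₀(56.407/54.1)]
    = 2.1719 × [0.0010468 + 0.0054407] = 0.01409 m

S_c ≈ 14.1 mm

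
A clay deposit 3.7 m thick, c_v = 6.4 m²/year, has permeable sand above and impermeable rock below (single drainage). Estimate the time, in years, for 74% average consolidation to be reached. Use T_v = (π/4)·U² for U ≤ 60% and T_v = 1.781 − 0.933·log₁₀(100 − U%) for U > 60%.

Drainage path length: H_d = H = 3.7 m (single drainage).
U > 60%: T_v = 1.781 − 0.933·log₁₀(100 − 74) = 0.46083.
t = T_v·H_d²/c_v = 0.46083×3.7²/6.4 = 0.9857 years.

t ≈ 0.986 years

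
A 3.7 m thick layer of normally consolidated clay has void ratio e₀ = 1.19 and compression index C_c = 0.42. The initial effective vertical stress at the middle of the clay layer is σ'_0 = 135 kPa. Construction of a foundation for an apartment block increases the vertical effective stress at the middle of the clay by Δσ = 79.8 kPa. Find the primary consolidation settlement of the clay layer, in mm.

S_c ≈ 143 mm

Final effective stress: σ'_f = σ'_0 + Δσ = 135 + 79.8 = 214.8 kPa.
Normally consolidated clay, so the full stress increment lies on the virgin compression line:
S_c = C_c·H/(1+e₀)·log₁₀(σ'_f/σ'_0) = 0.42×3.7/(1+1.19)×log₁₀(214.8/135)
    = 0.70959 × 0.2017 = 0.1431 m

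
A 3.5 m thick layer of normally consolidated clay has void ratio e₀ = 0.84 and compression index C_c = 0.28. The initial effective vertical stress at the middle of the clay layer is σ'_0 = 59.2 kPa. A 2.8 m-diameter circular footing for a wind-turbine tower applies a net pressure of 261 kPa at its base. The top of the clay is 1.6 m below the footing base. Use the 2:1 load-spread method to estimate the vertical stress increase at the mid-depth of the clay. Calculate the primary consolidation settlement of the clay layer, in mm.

Mid-depth of clay below the footing base: z = 1.6 + 3.5/2 = 3.35 m.
Stress increase at mid-clay by the 2:1 spreading method:
Δσ ≈ qD²/(D+z)² = 261×2.8²/(2.8+3.35)² = 54.101 kPa
Final effective stress: σ'_f = σ'_0 + Δσ = 59.2 + 54.101 = 113.3 kPa.
Normally consolidated clay, so the full stress increment lies on the virgin compression line:
S_c = C_c·H/(1+e₀)·log₁₀(σ'_f/σ'_0) = 0.28×3.5/(1+0.84)×log₁₀(113.3/59.2)
    = 0.53261 × 0.28191 = 0.1501 m

S_c ≈ 150 mm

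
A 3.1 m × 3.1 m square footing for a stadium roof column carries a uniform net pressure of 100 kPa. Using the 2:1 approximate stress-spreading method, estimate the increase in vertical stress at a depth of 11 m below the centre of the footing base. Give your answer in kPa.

By the 2:1 method the load spreads at 1 horizontal : 2 vertical, so at depth z the loaded area has grown by z in each plan dimension:
Δσ = qBL/((B+z)(L+z)) = 100×3.1×3.1/((3.1+11)(3.1+11)) = 4.8338 kPa

Δσ_z ≈ 4.83 kPa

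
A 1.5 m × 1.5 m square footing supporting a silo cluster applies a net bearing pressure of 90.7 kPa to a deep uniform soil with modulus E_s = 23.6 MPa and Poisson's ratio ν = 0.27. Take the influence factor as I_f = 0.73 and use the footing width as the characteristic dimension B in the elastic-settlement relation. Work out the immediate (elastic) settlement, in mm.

Immediate (elastic) settlement: S_e = q·B·(1−ν²)/E_s · I_f.
E_s = 23.6 MPa = 23600 kPa.
S_e = 90.7 × 1.5 × (1 − 0.27²) / 23600 × 0.73
    = 90.7 × 1.5 × 0.9271 / 23600 × 0.73
    = 0.003902 m = 3.902 mm

S_e ≈ 3.9 mm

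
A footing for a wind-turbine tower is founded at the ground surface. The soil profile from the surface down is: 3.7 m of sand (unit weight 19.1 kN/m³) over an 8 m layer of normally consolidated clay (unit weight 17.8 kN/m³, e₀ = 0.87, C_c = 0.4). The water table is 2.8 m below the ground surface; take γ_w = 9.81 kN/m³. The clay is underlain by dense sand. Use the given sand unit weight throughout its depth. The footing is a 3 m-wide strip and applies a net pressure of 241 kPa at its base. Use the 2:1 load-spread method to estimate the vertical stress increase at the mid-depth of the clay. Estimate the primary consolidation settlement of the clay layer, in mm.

Mid-depth of clay below the ground surface: z = 3.7 + 8/2 = 7.7 m.
Total vertical stress at mid-clay: σ_v = 19.1×3.7 + 17.8×4 = 141.87 kPa.
Pore pressure: u = 9.81×(7.7 − 2.8) = 48.069 kPa.
Initial effective stress: σ'_0 = σ_v − u = 141.87 − 48.069 = 93.801 kPa.
Stress increase at mid-clay by the 2:1 spreading method:
Δσ = qB/(B+z) = 241×3/(3+7.7) = 67.57 kPa
Final effective stress: σ'_f = σ'_0 + Δσ = 93.801 + 67.57 = 161.37 kPa.
Normally consolidated clay, so the full stress increment lies on the virgin compression line:
S_c = C_c·H/(1+e₀)·log₁₀(σ'_f/σ'_0) = 0.4×8/(1+0.87)×log₁₀(161.37/93.801)
    = 1.7112 × 0.23562 = 0.4032 m

S_c ≈ 403 mm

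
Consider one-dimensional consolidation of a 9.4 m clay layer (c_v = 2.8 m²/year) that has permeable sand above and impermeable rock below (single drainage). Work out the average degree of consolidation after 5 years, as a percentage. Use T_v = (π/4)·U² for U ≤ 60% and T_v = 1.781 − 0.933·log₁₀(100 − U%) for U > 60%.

Drainage path length: H_d = H = 9.4 m (single drainage).
T_v = c_v·t/H_d² = 2.8×5/9.4² = 0.15844.
T_v = 0.15844 corresponds to the U ≤ 60% branch:
U = √(4T_v/π) = 0.4491

U ≈ 44.9 %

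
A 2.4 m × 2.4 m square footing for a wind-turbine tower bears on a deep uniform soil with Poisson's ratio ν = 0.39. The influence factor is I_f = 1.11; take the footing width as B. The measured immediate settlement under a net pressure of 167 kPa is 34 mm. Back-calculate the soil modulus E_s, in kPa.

E_s ≈ 11100 kPa

S_e = q·B·(1−ν²)/E_s · I_f  ⇒  E_s = q·B·(1−ν²)·I_f / S_e.
E_s = 167 × 2.4 × 0.8479 × 1.11 / 0.034 = 11090 kPa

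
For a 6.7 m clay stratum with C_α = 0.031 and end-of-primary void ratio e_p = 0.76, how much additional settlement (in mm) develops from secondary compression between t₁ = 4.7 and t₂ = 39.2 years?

Secondary compression: S_s = C_α·H/(1+e_p)·log₁₀(t₂/t₁)
S_s = 0.031×6.7/(1+0.76)×log₁₀(39.2/4.7)
    = 0.118 × 0.9212 = 0.1087 m

S_s ≈ 109 mm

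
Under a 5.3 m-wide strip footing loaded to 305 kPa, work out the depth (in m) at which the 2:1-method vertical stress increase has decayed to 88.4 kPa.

z ≈ 13 m

2:1 spreading — at depth z the loaded area has grown by z in each plan dimension:
qB/(B+z) = Δσ_z ⇒ z = qB/Δσ_z − B = 305×5.3/88.4 − 5.3 = 12.99 m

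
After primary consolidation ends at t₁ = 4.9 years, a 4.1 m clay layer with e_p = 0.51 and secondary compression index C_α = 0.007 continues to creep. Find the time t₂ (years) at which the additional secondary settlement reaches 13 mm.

S_s = C_α·H/(1+e_p)·log₁₀(t₂/t₁) ⇒ log₁₀(t₂/t₁) = S_s·(1+e_p)/(C_α·H).
log₁₀(t₂/t₁) = 0.013 × (1+0.51) / (0.007×4.1) = 0.684
t₂ = t₁ × 10^0.684 = 4.9 × 4.83 = 23.67 years

t₂ ≈ 23.7 years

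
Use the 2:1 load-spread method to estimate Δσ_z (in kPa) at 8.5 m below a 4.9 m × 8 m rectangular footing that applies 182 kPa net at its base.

Δσ_z ≈ 32.3 kPa

By the 2:1 method the load spreads at 1 horizontal : 2 vertical, so at depth z the loaded area has grown by z in each plan dimension:
Δσ = qBL/((B+z)(L+z)) = 182×4.9×8/((4.9+8.5)(8+8.5)) = 32.268 kPa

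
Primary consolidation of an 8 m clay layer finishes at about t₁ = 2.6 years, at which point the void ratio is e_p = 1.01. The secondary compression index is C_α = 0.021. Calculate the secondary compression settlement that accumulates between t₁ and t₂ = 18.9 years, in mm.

Secondary compression: S_s = C_α·H/(1+e_p)·log₁₀(t₂/t₁)
S_s = 0.021×8/(1+1.01)×log₁₀(18.9/2.6)
    = 0.08358 × 0.8615 = 0.07201 m

S_s ≈ 72 mm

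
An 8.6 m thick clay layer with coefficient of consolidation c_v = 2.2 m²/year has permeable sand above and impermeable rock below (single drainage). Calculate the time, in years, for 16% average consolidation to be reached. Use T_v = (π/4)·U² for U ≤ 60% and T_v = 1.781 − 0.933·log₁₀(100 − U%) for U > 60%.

t ≈ 0.676 years

Drainage path length: H_d = H = 8.6 m (single drainage).
U ≤ 60%: T_v = (π/4)·U² = (π/4)×0.16² = 0.020106.
t = T_v·H_d²/c_v = 0.020106×8.6²/2.2 = 0.6759 years.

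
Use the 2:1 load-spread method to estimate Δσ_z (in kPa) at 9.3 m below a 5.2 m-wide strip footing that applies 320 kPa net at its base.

By the 2:1 method the load spreads at 1 horizontal : 2 vertical, so at depth z the loaded area has grown by z in each plan dimension:
Δσ = qB/(B+z) = 320×5.2/(5.2+9.3) = 114.76 kPa

Δσ_z ≈ 115 kPa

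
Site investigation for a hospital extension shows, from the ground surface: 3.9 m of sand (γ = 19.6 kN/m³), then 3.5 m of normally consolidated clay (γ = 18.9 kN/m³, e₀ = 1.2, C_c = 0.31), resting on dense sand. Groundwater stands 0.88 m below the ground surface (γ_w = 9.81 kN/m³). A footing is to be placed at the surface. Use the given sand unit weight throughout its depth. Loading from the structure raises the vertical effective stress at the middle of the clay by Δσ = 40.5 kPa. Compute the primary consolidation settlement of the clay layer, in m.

Mid-depth of clay below the ground surface: z = 3.9 + 3.5/2 = 5.65 m.
Total vertical stress at mid-clay: σ_v = 19.6×3.9 + 18.9×1.75 = 109.51 kPa.
Pore pressure: u = 9.81×(5.65 − 0.88) = 46.794 kPa.
Initial effective stress: σ'_0 = σ_v − u = 109.51 − 46.794 = 62.716 kPa.
Final effective stress: σ'_f = σ'_0 + Δσ = 62.716 + 40.5 = 103.22 kPa.
Normally consolidated clay, so the full stress increment lies on the virgin compression line:
S_c = C_c·H/(1+e₀)·log₁₀(σ'_f/σ'_0) = 0.31×3.5/(1+1.2)×log₁₀(103.22/62.716)
    = 0.49318 × 0.21639 = 0.1067 m

S_c ≈ 0.107 m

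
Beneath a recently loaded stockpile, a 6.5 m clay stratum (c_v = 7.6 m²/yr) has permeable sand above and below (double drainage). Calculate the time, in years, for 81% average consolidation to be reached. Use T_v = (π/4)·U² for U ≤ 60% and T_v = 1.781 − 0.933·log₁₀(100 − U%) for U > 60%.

t ≈ 0.817 years

Drainage path length: H_d = H/2 = 3.25 m (double drainage).
U > 60%: T_v = 1.781 − 0.933·log₁₀(100 − 81) = 0.58792.
t = T_v·H_d²/c_v = 0.58792×3.25²/7.6 = 0.8171 years.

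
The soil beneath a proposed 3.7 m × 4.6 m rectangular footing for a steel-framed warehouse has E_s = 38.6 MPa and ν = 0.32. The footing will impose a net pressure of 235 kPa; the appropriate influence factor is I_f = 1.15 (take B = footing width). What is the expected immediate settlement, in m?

Immediate (elastic) settlement: S_e = q·B·(1−ν²)/E_s · I_f.
E_s = 38.6 MPa = 38600 kPa.
S_e = 235 × 3.7 × (1 − 0.32²) / 38600 × 1.15
    = 235 × 3.7 × 0.8976 / 38600 × 1.15
    = 0.02325 m

S_e ≈ 0.0233 m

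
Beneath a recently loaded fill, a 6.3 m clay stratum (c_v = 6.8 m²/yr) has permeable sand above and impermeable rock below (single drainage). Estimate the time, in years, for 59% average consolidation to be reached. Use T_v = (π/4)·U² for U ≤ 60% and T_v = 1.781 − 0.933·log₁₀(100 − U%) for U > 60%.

t ≈ 1.6 years

Drainage path length: H_d = H = 6.3 m (single drainage).
U ≤ 60%: T_v = (π/4)·U² = (π/4)×0.59² = 0.2734.
t = T_v·H_d²/c_v = 0.2734×6.3²/6.8 = 1.596 years.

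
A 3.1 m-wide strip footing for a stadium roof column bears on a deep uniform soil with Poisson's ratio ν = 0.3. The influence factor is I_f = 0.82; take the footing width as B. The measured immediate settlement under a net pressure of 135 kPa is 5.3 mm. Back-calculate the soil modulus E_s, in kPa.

E_s ≈ 58900 kPa

S_e = q·B·(1−ν²)/E_s · I_f  ⇒  E_s = q·B·(1−ν²)·I_f / S_e.
E_s = 135 × 3.1 × 0.91 × 0.82 / 0.0053 = 58920 kPa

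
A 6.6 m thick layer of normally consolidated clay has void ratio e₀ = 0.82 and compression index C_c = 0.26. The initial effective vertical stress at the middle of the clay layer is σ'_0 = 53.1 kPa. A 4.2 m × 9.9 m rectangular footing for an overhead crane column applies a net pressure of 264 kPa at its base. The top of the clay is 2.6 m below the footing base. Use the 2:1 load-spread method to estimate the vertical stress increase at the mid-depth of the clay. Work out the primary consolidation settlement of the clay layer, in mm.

S_c ≈ 340 mm

Mid-depth of clay below the footing base: z = 2.6 + 6.6/2 = 5.9 m.
Stress increase at mid-clay by the 2:1 spreading method:
Δσ = qBL/((B+z)(L+z)) = 264×4.2×9.9/((4.2+5.9)(9.9+5.9)) = 68.788 kPa
Final effective stress: σ'_f = σ'_0 + Δσ = 53.1 + 68.788 = 121.89 kPa.
Normally consolidated clay, so the full stress increment lies on the virgin compression line:
S_c = C_c·H/(1+e₀)·log₁₀(σ'_f/σ'_0) = 0.26×6.6/(1+0.82)×log₁₀(121.89/53.1)
    = 0.94286 × 0.36087 = 0.3402 m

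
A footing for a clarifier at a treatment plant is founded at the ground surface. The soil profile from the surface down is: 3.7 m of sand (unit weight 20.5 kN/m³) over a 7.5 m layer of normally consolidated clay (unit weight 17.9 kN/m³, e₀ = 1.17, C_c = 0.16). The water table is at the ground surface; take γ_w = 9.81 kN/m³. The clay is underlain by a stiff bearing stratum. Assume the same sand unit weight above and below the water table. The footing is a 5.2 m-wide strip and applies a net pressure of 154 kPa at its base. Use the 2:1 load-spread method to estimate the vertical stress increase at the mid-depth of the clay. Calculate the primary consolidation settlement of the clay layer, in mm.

Mid-depth of clay below the ground surface: z = 3.7 + 7.5/2 = 7.45 m.
Total vertical stress at mid-clay: σ_v = 20.5×3.7 + 17.9×3.75 = 142.98 kPa.
Pore pressure: u = 9.81×(7.45 − 0) = 73.085 kPa.
Initial effective stress: σ'_0 = σ_v − u = 142.98 − 73.085 = 69.895 kPa.
Stress increase at mid-clay by the 2:1 spreading method:
Δσ = qB/(B+z) = 154×5.2/(5.2+7.45) = 63.304 kPa
Final effective stress: σ'_f = σ'_0 + Δσ = 69.895 + 63.304 = 133.2 kPa.
Normally consolidated clay, so the full stress increment lies on the virgin compression line:
S_c = C_c·H/(1+e₀)·log₁₀(σ'_f/σ'_0) = 0.16×7.5/(1+1.17)×log₁₀(133.2/69.895)
    = 0.553 × 0.28006 = 0.1549 m

S_c ≈ 155 mm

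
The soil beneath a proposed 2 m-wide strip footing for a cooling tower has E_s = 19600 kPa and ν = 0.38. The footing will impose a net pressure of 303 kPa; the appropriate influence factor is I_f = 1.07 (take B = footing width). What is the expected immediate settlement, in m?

S_e ≈ 0.0283 m

Immediate (elastic) settlement: S_e = q·B·(1−ν²)/E_s · I_f.
S_e = 303 × 2 × (1 − 0.38²) / 19600 × 1.07
    = 303 × 2 × 0.8556 / 19600 × 1.07
    = 0.02831 m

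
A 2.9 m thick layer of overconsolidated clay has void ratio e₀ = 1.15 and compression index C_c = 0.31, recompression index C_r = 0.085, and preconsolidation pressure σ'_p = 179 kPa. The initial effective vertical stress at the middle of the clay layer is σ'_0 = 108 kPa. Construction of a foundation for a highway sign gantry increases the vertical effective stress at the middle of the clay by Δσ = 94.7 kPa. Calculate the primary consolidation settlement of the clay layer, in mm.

Final effective stress: σ'_f = 108 + 94.7 = 202.7 kPa.
σ'_f = 202.7 > σ'_p = 179 kPa, so the stress path crosses the preconsolidation pressure — recompression up to σ'_p, then virgin compression beyond:
S_c = H/(1+e₀)·[C_r·log₁₀(σ'_p/σ'_0) + C_c·log₁₀(σ'_f/σ'_p)]
    = 2.9/2.15 × [0.085×log₁₀(179/108) + 0.31×log₁₀(202.7/179)]
    = 1.3488 × [0.018651 + 0.01674] = 0.04774 m

S_c ≈ 47.7 mm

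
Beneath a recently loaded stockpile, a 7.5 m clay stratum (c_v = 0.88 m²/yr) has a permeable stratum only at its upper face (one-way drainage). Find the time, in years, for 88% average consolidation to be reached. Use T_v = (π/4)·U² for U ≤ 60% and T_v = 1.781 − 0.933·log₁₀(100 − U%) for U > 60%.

Drainage path length: H_d = H = 7.5 m (single drainage).
U > 60%: T_v = 1.781 − 0.933·log₁₀(100 − 88) = 0.77412.
t = T_v·H_d²/c_v = 0.77412×7.5²/0.88 = 49.48 years.

t ≈ 49.5 years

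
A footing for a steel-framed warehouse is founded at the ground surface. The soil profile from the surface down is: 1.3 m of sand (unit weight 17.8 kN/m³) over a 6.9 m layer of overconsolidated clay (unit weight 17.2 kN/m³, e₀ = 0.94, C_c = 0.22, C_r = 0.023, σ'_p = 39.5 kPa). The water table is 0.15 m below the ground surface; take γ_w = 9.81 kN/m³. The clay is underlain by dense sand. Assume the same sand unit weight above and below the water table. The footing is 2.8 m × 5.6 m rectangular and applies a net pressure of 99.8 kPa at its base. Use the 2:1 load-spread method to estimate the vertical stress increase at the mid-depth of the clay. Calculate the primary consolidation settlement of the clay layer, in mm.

S_c ≈ 129 mm

Mid-depth of clay below the ground surface: z = 1.3 + 6.9/2 = 4.75 m.
Total vertical stress at mid-clay: σ_v = 17.8×1.3 + 17.2×3.45 = 82.48 kPa.
Pore pressure: u = 9.81×(4.75 − 0.15) = 45.126 kPa.
Initial effective stress: σ'_0 = σ_v − u = 82.48 − 45.126 = 37.354 kPa.
Stress increase at mid-clay by the 2:1 spreading method:
Δσ = qBL/((B+z)(L+z)) = 99.8×2.8×5.6/((2.8+4.75)(5.6+4.75)) = 20.026 kPa
Final effective stress: σ'_f = 37.354 + 20.026 = 57.38 kPa.
σ'_f = 57.38 > σ'_p = 39.5 kPa, so the stress path crosses the preconsolidation pressure — recompression up to σ'_p, then virgin compression beyond:
S_c = H/(1+e₀)·[C_r·log₁₀(σ'_p/σ'_0) + C_c·log₁₀(σ'_f/σ'_p)]
    = 6.9/1.94 × [0.023×log₁₀(39.5/37.354) + 0.22×log₁₀(57.38/39.5)]
    = 3.5567 × [0.00055798 + 0.035676] = 0.1289 m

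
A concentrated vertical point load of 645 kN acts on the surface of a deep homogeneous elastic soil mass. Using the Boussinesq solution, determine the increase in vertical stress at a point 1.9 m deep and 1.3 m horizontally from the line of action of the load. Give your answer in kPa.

Δσ_z ≈ 32.7 kPa

Boussinesq vertical stress below a point load on an elastic half-space:
Δσ_z = 3P/(2πz²) · [1 + (r/z)²]^(−5/2)
r/z = 1.3/1.9 = 0.68421; [1+(r/z)²]^(−5/2) = 0.38289.
Δσ_z = 3×645/(2π×1.9²) × 0.38289 = 85.309 × 0.38289 = 32.66 kPa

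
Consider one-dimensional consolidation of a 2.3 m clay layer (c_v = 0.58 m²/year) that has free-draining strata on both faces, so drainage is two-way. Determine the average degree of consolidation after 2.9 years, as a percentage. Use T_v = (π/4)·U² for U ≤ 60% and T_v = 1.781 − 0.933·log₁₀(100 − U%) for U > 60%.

Drainage path length: H_d = H/2 = 1.15 m (double drainage).
T_v = c_v·t/H_d² = 0.58×2.9/1.15² = 1.2718.
T_v = 1.2718 corresponds to the U > 60% branch:
U = 1 − 10^((1.781 − T_v)/0.933)/100 = 0.9649

U ≈ 96.5 %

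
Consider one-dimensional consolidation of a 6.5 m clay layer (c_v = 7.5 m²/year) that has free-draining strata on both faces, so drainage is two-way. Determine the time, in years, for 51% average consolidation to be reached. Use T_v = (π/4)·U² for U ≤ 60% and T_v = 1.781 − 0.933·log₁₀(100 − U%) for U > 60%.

t ≈ 0.288 years

Drainage path length: H_d = H/2 = 3.25 m (double drainage).
U ≤ 60%: T_v = (π/4)·U² = (π/4)×0.51² = 0.20428.
t = T_v·H_d²/c_v = 0.20428×3.25²/7.5 = 0.2877 years.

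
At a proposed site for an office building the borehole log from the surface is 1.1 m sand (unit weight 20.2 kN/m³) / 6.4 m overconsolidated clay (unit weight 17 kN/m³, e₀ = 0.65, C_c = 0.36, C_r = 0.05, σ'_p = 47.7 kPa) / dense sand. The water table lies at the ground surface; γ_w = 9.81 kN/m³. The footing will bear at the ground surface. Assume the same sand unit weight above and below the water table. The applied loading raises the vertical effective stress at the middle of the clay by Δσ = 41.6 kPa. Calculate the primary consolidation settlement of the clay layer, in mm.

Mid-depth of clay below the ground surface: z = 1.1 + 6.4/2 = 4.3 m.
Total vertical stress at mid-clay: σ_v = 20.2×1.1 + 17×3.2 = 76.62 kPa.
Pore pressure: u = 9.81×(4.3 − 0) = 42.183 kPa.
Initial effective stress: σ'_0 = σ_v − u = 76.62 − 42.183 = 34.437 kPa.
Final effective stress: σ'_f = 34.437 + 41.6 = 76.037 kPa.
σ'_f = 76.037 > σ'_p = 47.7 kPa, so the stress path crosses the preconsolidation pressure — recompression up to σ'_p, then virgin compression beyond:
S_c = H/(1+e₀)·[C_r·log₁₀(σ'_p/σ'_0) + C_c·log₁₀(σ'_f/σ'_p)]
    = 6.4/1.65 × [0.05×log₁₀(47.7/34.437) + 0.36×log₁₀(76.037/47.7)]
    = 3.8788 × [0.0070747 + 0.072902] = 0.3102 m

S_c ≈ 310 mm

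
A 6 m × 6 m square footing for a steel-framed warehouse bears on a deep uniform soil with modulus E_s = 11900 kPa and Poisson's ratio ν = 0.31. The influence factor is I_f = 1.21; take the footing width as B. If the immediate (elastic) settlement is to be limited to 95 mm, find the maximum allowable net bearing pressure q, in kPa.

q ≈ 172 kPa

S_e = q·B·(1−ν²)/E_s · I_f  ⇒  q = S_e·E_s / (B·(1−ν²)·I_f).
q = 0.095 × 11900 / (6 × 0.9039 × 1.21) = 172.3 kPa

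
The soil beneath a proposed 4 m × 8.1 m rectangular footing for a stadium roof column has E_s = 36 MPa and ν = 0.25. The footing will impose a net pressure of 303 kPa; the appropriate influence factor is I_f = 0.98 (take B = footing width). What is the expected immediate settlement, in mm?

S_e ≈ 30.9 mm

Immediate (elastic) settlement: S_e = q·B·(1−ν²)/E_s · I_f.
E_s = 36 MPa = 36000 kPa.
S_e = 303 × 4 × (1 − 0.25²) / 36000 × 0.98
    = 303 × 4 × 0.9375 / 36000 × 0.98
    = 0.03093 m = 30.93 mm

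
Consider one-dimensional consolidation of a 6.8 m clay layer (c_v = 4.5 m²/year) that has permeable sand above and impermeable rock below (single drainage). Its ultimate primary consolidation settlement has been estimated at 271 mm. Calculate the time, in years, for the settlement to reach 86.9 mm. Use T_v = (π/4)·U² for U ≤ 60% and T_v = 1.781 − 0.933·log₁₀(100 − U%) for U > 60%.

t ≈ 0.83 years

Drainage path length: H_d = H = 6.8 m (single drainage).
U = S(t)/S_ult = 86.9/271 = 0.3207.
U ≤ 60%: T_v = (π/4)·U² = (π/4)×0.32066² = 0.080759.
t = T_v·H_d²/c_v = 0.080759×6.8²/4.5 = 0.8298 years.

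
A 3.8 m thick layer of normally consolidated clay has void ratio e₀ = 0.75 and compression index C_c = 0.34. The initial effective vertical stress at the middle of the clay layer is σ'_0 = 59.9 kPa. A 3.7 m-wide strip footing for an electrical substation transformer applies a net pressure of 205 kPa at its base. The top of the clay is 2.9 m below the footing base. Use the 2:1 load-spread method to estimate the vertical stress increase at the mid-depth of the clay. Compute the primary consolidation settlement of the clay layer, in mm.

S_c ≈ 292 mm

Mid-depth of clay below the footing base: z = 2.9 + 3.8/2 = 4.8 m.
Stress increase at mid-clay by the 2:1 spreading method:
Δσ = qB/(B+z) = 205×3.7/(3.7+4.8) = 89.235 kPa
Final effective stress: σ'_f = σ'_0 + Δσ = 59.9 + 89.235 = 149.13 kPa.
Normally consolidated clay, so the full stress increment lies on the virgin compression line:
S_c = C_c·H/(1+e₀)·log₁₀(σ'_f/σ'_0) = 0.34×3.8/(1+0.75)×log₁₀(149.13/59.9)
    = 0.73829 × 0.39614 = 0.2925 m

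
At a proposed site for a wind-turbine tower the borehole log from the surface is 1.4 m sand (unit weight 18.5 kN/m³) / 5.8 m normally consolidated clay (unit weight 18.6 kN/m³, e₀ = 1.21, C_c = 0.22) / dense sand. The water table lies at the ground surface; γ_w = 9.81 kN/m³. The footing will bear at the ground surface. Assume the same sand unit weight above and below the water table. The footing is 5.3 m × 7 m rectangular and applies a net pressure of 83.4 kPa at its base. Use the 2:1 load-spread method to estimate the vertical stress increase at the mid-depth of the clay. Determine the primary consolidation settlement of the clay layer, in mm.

Mid-depth of clay below the ground surface: z = 1.4 + 5.8/2 = 4.3 m.
Total vertical stress at mid-clay: σ_v = 18.5×1.4 + 18.6×2.9 = 79.84 kPa.
Pore pressure: u = 9.81×(4.3 − 0) = 42.183 kPa.
Initial effective stress: σ'_0 = σ_v − u = 79.84 − 42.183 = 37.657 kPa.
Stress increase at mid-clay by the 2:1 spreading method:
Δσ = qBL/((B+z)(L+z)) = 83.4×5.3×7/((5.3+4.3)(7+4.3)) = 28.523 kPa
Final effective stress: σ'_f = σ'_0 + Δσ = 37.657 + 28.523 = 66.18 kPa.
Normally consolidated clay, so the full stress increment lies on the virgin compression line:
S_c = C_c·H/(1+e₀)·log₁₀(σ'_f/σ'_0) = 0.22×5.8/(1+1.21)×log₁₀(66.18/37.657)
    = 0.57738 × 0.24488 = 0.1414 m

S_c ≈ 141 mm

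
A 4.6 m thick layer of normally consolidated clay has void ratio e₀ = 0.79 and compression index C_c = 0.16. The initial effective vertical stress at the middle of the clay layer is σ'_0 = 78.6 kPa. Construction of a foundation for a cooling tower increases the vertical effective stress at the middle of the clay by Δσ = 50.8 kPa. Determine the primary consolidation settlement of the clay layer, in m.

S_c ≈ 0.089 m

Final effective stress: σ'_f = σ'_0 + Δσ = 78.6 + 50.8 = 129.4 kPa.
Normally consolidated clay, so the full stress increment lies on the virgin compression line:
S_c = C_c·H/(1+e₀)·log₁₀(σ'_f/σ'_0) = 0.16×4.6/(1+0.79)×log₁₀(129.4/78.6)
    = 0.41117 × 0.21651 = 0.08902 m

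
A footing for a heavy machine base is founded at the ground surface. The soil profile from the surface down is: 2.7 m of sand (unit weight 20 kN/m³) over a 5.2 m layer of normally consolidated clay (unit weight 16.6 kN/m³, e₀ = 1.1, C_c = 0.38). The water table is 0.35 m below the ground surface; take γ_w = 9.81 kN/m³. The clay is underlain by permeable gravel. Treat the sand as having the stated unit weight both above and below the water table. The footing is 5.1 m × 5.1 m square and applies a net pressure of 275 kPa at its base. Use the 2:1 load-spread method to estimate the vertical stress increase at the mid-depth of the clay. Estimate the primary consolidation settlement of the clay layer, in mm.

Mid-depth of clay below the ground surface: z = 2.7 + 5.2/2 = 5.3 m.
Total vertical stress at mid-clay: σ_v = 20×2.7 + 16.6×2.6 = 97.16 kPa.
Pore pressure: u = 9.81×(5.3 − 0.35) = 48.56 kPa.
Initial effective stress: σ'_0 = σ_v − u = 97.16 − 48.56 = 48.6 kPa.
Stress increase at mid-clay by the 2:1 spreading method:
Δσ = qBL/((B+z)(L+z)) = 275×5.1×5.1/((5.1+5.3)(5.1+5.3)) = 66.131 kPa
Final effective stress: σ'_f = σ'_0 + Δσ = 48.6 + 66.131 = 114.73 kPa.
Normally consolidated clay, so the full stress increment lies on the virgin compression line:
S_c = C_c·H/(1+e₀)·log₁₀(σ'_f/σ'_0) = 0.38×5.2/(1+1.1)×log₁₀(114.73/48.6)
    = 0.94095 × 0.37304 = 0.351 m

S_c ≈ 351 mm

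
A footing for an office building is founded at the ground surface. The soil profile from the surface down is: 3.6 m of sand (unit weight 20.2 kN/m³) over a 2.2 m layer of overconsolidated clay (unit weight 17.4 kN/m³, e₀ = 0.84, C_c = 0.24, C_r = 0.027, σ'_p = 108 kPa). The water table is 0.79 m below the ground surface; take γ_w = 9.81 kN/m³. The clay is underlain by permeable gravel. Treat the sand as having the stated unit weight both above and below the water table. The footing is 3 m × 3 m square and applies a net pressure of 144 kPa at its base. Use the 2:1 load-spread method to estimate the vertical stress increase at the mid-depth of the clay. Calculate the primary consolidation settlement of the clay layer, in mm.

S_c ≈ 4.8 mm

Mid-depth of clay below the ground surface: z = 3.6 + 2.2/2 = 4.7 m.
Total vertical stress at mid-clay: σ_v = 20.2×3.6 + 17.4×1.1 = 91.86 kPa.
Pore pressure: u = 9.81×(4.7 − 0.79) = 38.357 kPa.
Initial effective stress: σ'_0 = σ_v − u = 91.86 − 38.357 = 53.503 kPa.
Stress increase at mid-clay by the 2:1 spreading method:
Δσ = qBL/((B+z)(L+z)) = 144×3×3/((3+4.7)(3+4.7)) = 21.859 kPa
Final effective stress: σ'_f = 53.503 + 21.859 = 75.362 kPa.
σ'_f = 75.362 ≤ σ'_p = 108 kPa, so the clay remains overconsolidated and only the recompression index applies:
S_c = C_r·H/(1+e₀)·log₁₀(σ'_f/σ'_0) = 0.027×2.2/1.84×log₁₀(75.362/53.503)
    = 0.032284 × 0.14877 = 0.004803 m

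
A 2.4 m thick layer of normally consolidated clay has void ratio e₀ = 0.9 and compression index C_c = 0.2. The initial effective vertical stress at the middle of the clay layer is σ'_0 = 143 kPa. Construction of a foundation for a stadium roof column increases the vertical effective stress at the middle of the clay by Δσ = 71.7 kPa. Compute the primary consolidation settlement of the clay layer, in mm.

Final effective stress: σ'_f = σ'_0 + Δσ = 143 + 71.7 = 214.7 kPa.
Normally consolidated clay, so the full stress increment lies on the virgin compression line:
S_c = C_c·H/(1+e₀)·log₁₀(σ'_f/σ'_0) = 0.2×2.4/(1+0.9)×log₁₀(214.7/143)
    = 0.25263 × 0.1765 = 0.04459 m

S_c ≈ 44.6 mm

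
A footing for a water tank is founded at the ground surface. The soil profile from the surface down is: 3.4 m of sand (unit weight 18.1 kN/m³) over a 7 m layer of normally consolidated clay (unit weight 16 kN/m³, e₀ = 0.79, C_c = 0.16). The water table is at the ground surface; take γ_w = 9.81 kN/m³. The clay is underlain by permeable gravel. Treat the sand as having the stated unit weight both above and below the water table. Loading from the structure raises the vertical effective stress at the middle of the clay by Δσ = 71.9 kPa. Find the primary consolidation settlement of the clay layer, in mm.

S_c ≈ 243 mm

Mid-depth of clay below the ground surface: z = 3.4 + 7/2 = 6.9 m.
Total vertical stress at mid-clay: σ_v = 18.1×3.4 + 16×3.5 = 117.54 kPa.
Pore pressure: u = 9.81×(6.9 − 0) = 67.689 kPa.
Initial effective stress: σ'_0 = σ_v − u = 117.54 − 67.689 = 49.851 kPa.
Final effective stress: σ'_f = σ'_0 + Δσ = 49.851 + 71.9 = 121.75 kPa.
Normally consolidated clay, so the full stress increment lies on the virgin compression line:
S_c = C_c·H/(1+e₀)·log₁₀(σ'_f/σ'_0) = 0.16×7/(1+0.79)×log₁₀(121.75/49.851)
    = 0.6257 × 0.3878 = 0.2426 m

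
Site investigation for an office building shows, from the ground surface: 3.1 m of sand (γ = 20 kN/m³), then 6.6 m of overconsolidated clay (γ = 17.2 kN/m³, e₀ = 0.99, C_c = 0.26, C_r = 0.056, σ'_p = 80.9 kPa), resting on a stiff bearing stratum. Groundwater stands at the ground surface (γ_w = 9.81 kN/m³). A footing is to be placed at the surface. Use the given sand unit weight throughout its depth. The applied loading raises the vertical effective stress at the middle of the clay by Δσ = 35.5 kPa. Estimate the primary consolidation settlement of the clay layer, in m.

Mid-depth of clay below the ground surface: z = 3.1 + 6.6/2 = 6.4 m.
Total vertical stress at mid-clay: σ_v = 20×3.1 + 17.2×3.3 = 118.76 kPa.
Pore pressure: u = 9.81×(6.4 − 0) = 62.784 kPa.
Initial effective stress: σ'_0 = σ_v − u = 118.76 − 62.784 = 55.976 kPa.
Final effective stress: σ'_f = 55.976 + 35.5 = 91.476 kPa.
σ'_f = 91.476 > σ'_p = 80.9 kPa, so the stress path crosses the preconsolidation pressure — recompression up to σ'_p, then virgin compression beyond:
S_c = H/(1+e₀)·[C_r·log₁₀(σ'_p/σ'_0) + C_c·log₁₀(σ'_f/σ'_p)]
    = 6.6/1.99 × [0.056×log₁₀(80.9/55.976) + 0.26×log₁₀(91.476/80.9)]
    = 3.3166 × [0.008957 + 0.013873] = 0.07572 m

S_c ≈ 0.0757 m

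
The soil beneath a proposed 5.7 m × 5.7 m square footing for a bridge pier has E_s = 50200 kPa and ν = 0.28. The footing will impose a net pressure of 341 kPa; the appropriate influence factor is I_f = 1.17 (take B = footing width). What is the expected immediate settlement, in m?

Immediate (elastic) settlement: S_e = q·B·(1−ν²)/E_s · I_f.
S_e = 341 × 5.7 × (1 − 0.28²) / 50200 × 1.17
    = 341 × 5.7 × 0.9216 / 50200 × 1.17
    = 0.04175 m

S_e ≈ 0.0417 m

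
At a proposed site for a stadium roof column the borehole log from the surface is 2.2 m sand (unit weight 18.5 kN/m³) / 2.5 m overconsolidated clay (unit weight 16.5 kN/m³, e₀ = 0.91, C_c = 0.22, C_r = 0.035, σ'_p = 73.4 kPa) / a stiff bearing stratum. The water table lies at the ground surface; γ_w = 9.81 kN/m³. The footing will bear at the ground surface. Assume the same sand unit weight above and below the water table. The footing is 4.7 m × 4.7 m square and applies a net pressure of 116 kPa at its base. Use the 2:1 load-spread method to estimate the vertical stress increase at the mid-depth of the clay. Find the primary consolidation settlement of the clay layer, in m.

Mid-depth of clay below the ground surface: z = 2.2 + 2.5/2 = 3.45 m.
Total vertical stress at mid-clay: σ_v = 18.5×2.2 + 16.5×1.25 = 61.325 kPa.
Pore pressure: u = 9.81×(3.45 − 0) = 33.845 kPa.
Initial effective stress: σ'_0 = σ_v − u = 61.325 − 33.845 = 27.48 kPa.
Stress increase at mid-clay by the 2:1 spreading method:
Δσ = qBL/((B+z)(L+z)) = 116×4.7×4.7/((4.7+3.45)(4.7+3.45)) = 38.578 kPa
Final effective stress: σ'_f = 27.48 + 38.578 = 66.058 kPa.
σ'_f = 66.058 ≤ σ'_p = 73.4 kPa, so the clay remains overconsolidated and only the recompression index applies:
S_c = C_r·H/(1+e₀)·log₁₀(σ'_f/σ'_0) = 0.035×2.5/1.91×log₁₀(66.058/27.48)
    = 0.045812 × 0.38091 = 0.01745 m

S_c ≈ 0.0175 m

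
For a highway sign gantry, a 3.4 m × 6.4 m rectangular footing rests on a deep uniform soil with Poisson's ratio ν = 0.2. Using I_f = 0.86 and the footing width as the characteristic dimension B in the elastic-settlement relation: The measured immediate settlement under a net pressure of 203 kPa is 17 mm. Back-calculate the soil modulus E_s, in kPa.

E_s ≈ 33500 kPa

S_e = q·B·(1−ν²)/E_s · I_f  ⇒  E_s = q·B·(1−ν²)·I_f / S_e.
E_s = 203 × 3.4 × 0.96 × 0.86 / 0.017 = 33520 kPa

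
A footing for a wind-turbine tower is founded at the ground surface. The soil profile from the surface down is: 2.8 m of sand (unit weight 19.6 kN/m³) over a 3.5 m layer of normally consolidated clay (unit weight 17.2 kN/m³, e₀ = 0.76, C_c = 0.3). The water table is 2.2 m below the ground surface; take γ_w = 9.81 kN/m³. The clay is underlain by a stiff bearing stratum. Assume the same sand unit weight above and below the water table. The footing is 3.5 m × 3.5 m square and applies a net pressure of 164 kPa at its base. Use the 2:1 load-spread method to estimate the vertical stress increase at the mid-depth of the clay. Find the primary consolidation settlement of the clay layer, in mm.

Mid-depth of clay below the ground surface: z = 2.8 + 3.5/2 = 4.55 m.
Total vertical stress at mid-clay: σ_v = 19.6×2.8 + 17.2×1.75 = 84.98 kPa.
Pore pressure: u = 9.81×(4.55 − 2.2) = 23.054 kPa.
Initial effective stress: σ'_0 = σ_v − u = 84.98 − 23.054 = 61.926 kPa.
Stress increase at mid-clay by the 2:1 spreading method:
Δσ = qBL/((B+z)(L+z)) = 164×3.5×3.5/((3.5+4.55)(3.5+4.55)) = 31.002 kPa
Final effective stress: σ'_f = σ'_0 + Δσ = 61.926 + 31.002 = 92.928 kPa.
Normally consolidated clay, so the full stress increment lies on the virgin compression line:
S_c = C_c·H/(1+e₀)·log₁₀(σ'_f/σ'_0) = 0.3×3.5/(1+0.76)×log₁₀(92.928/61.926)
    = 0.59659 × 0.17627 = 0.1052 m

S_c ≈ 105 mm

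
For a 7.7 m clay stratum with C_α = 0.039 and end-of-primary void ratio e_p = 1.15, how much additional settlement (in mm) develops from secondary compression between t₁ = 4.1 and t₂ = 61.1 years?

Secondary compression: S_s = C_α·H/(1+e_p)·log₁₀(t₂/t₁)
S_s = 0.039×7.7/(1+1.15)×log₁₀(61.1/4.1)
    = 0.1397 × 1.173 = 0.1639 m

S_s ≈ 164 mm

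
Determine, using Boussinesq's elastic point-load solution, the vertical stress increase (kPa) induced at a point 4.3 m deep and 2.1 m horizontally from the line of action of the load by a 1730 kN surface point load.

Δσ_z ≈ 26.2 kPa

Boussinesq vertical stress below a point load on an elastic half-space:
Δσ_z = 3P/(2πz²) · [1 + (r/z)²]^(−5/2)
r/z = 2.1/4.3 = 0.48837; [1+(r/z)²]^(−5/2) = 0.58581.
Δσ_z = 3×1730/(2π×4.3²) × 0.58581 = 44.674 × 0.58581 = 26.17 kPa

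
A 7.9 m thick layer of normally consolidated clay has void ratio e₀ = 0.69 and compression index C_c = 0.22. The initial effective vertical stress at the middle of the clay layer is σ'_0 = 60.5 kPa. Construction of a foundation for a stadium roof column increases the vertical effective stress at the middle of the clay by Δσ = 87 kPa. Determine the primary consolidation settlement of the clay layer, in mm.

Final effective stress: σ'_f = σ'_0 + Δσ = 60.5 + 87 = 147.5 kPa.
Normally consolidated clay, so the full stress increment lies on the virgin compression line:
S_c = C_c·H/(1+e₀)·log₁₀(σ'_f/σ'_0) = 0.22×7.9/(1+0.69)×log₁₀(147.5/60.5)
    = 1.0284 × 0.38704 = 0.398 m

S_c ≈ 398 mm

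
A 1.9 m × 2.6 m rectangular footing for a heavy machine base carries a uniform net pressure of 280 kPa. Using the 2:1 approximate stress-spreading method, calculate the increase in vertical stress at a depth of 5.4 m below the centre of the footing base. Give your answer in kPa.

Δσ_z ≈ 23.7 kPa

By the 2:1 method the load spreads at 1 horizontal : 2 vertical, so at depth z the loaded area has grown by z in each plan dimension:
Δσ = qBL/((B+z)(L+z)) = 280×1.9×2.6/((1.9+5.4)(2.6+5.4)) = 23.685 kPa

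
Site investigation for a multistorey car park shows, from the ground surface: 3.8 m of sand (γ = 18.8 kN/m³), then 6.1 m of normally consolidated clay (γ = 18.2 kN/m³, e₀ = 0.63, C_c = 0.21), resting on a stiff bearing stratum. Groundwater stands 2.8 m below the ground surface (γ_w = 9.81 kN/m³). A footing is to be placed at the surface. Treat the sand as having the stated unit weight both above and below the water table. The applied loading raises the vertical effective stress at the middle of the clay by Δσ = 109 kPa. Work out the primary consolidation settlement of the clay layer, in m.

Mid-depth of clay below the ground surface: z = 3.8 + 6.1/2 = 6.85 m.
Total vertical stress at mid-clay: σ_v = 18.8×3.8 + 18.2×3.05 = 126.95 kPa.
Pore pressure: u = 9.81×(6.85 − 2.8) = 39.73 kPa.
Initial effective stress: σ'_0 = σ_v − u = 126.95 − 39.73 = 87.22 kPa.
Final effective stress: σ'_f = σ'_0 + Δσ = 87.22 + 109 = 196.22 kPa.
Normally consolidated clay, so the full stress increment lies on the virgin compression line:
S_c = C_c·H/(1+e₀)·log₁₀(σ'_f/σ'_0) = 0.21×6.1/(1+0.63)×log₁₀(196.22/87.22)
    = 0.78589 × 0.35213 = 0.2767 m

S_c ≈ 0.277 m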